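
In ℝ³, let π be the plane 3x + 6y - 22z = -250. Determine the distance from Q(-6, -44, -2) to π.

12/23

Normal vector n = (3, 6, -22), and n·(-6, -44, -2) - (-250) = 12.
|n| = √(9 + 36 + 484) = 23, so the distance is |12|/23 = 12/23.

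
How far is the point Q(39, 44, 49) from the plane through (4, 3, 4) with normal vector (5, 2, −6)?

The plane has equation n·(r − (4, 3, 4)) = 0, i.e. n·r = 2.
Then n·(39, 44, 49) − 2 = −13.
|n| = √(25 + 4 + 36) = √65, so the distance is |-13|/√65 = 13/√65.

√65/5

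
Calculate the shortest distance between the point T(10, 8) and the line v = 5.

The normal to the line is n = (0, 1) with |n| = 1.
|n·T − 5| = |8 − 5| = 3, so the distance is 3/1 = 3.

3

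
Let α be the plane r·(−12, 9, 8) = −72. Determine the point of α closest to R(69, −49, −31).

(9, -4, 9)

The perpendicular from R has direction n = (−12, 9, 8): r = (69, −49, −31) + μ(−12, 9, 8).
Substitute into the plane: n·(R + μn) = -72 gives -1517 + 289μ = -72, so μ = 5.
Foot = (69, −49, −31) + 5·(−12, 9, 8) = (9, −4, 9).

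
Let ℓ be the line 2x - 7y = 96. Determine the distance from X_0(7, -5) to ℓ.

47√53/53

The normal to the line is n = (2, -7) with |n| = √53.
|n·X_0 − 96| = |49 − 96| = 47, so the distance is 47/√53 = 47√53/53.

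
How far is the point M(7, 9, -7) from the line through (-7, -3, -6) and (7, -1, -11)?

2√29

A direction vector is d = (14, 2, -5).
AP = (14, 12, -1), and AP × d = (-58, 56, -140).
|AP × d|² = 26100 and |d|² = 225, so the distance is √(26100/225) = √116 = 2√29.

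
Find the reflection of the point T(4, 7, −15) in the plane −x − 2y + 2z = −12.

(-4, -9, 1)

With n = (−1, −2, 2), the signed offset is (n·T − (-12))/|n|² = -36/9 = -4.
T' = T − 2t·n = (4, 7, −15) − (-8)·(−1, −2, 2) = (−4, −9, 1).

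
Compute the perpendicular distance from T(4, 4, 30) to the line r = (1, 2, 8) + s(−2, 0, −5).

√33

Direction vector d = (−2, 0, −5).
AP = (3, 2, 22), and AP × d = (−10, −29, 4).
|AP × d|² = 957 and |d|² = 29, so the distance is √(957/29) = √33.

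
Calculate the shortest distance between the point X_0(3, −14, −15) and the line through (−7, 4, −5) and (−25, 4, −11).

22

A direction vector is d = (−18, 0, −6).
AP = (10, −18, −10); AP·d = -120, |AP|² = 524, |d|² = 360.
distance² = |AP|² − (AP·d)²/|d|² = 524 − 14400/360 = 484, so the distance is 22.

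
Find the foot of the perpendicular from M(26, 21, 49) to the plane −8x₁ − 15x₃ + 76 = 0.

(2, 21, 4)

The perpendicular from M has direction n = (−8, 0, −15): r = (26, 21, 49) + λ(−8, 0, −15).
Substitute into the plane: n·(M + λn) = -76 gives -943 + 289λ = -76, so λ = 3.
Foot = (26, 21, 49) + 3·(−8, 0, −15) = (2, 21, 4).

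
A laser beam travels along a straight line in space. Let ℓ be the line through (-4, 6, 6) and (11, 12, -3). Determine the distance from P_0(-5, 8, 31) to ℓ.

√478

A direction vector is d = (15, 6, -9).
AP = (-1, 2, 25), and AP × d = (-168, 366, -36).
|AP × d|² = 163476 and |d|² = 342, so the distance is √(163476/342) = √478.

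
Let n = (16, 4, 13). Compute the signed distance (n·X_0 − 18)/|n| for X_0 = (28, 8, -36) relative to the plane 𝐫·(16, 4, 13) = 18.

-2/7

n·X_0 − 18 = -6.
|n| = 21, so the signed distance is -6/21 = -2/7.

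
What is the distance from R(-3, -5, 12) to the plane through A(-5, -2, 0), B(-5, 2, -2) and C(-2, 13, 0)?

11√30/30

AB = (0, 4, -2) and AC = (3, 15, 0), so a normal is n = AB × AC = (30, -6, -12).
n = (30, -6, -12); n·P − (-138) = -66; |n| = 6√30; distance = 66/(6√30) = 11/√30.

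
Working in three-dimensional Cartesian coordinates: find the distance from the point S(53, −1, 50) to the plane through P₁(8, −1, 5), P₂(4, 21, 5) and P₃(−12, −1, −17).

P₁P₂ = (−4, 22, 0) and P₁P₃ = (−20, 0, −22), so a normal is n = P₁P₂ × P₁P₃ = (−484, −88, 440).
Then n·(53, −1, 50) − (−1584) = −1980.
|n| = √(234256 + 7744 + 193600) = 660, so the distance is |-1980|/660 = 3.

3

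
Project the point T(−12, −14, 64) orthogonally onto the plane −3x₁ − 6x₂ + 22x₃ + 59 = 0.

The perpendicular from T has direction n = (−3, −6, 22): r = (−12, −14, 64) + μ(−3, −6, 22).
Substitute into the plane: n·(T + μn) = -59 gives 1528 + 529μ = -59, so μ = -3.
Foot = (−12, −14, 64) + (-3)·(−3, −6, 22) = (−3, 4, −2).

(-3, 4, -2)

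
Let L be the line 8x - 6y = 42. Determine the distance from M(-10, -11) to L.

d = |8·(-10) + (-6)·(-11) − 42| / √(64 + 36) = |-56|/10 = 28/5.

28/5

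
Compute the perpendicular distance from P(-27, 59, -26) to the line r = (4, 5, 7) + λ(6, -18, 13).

√205

Direction vector d = (6, -18, 13).
AP = (-31, 54, -33), and AP × d = (108, 205, 234).
|AP × d|² = 108445 and |d|² = 529, so the distance is √(108445/529) = √205.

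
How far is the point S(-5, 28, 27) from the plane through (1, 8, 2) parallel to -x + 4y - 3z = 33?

11√26/26

Parallel planes share the normal n = (-1, 4, -3); since (1, 8, 2) lies on the plane, its equation is -x + 4y - 3z = 25.
Then n·(-5, 28, 27) - 25 = 11.
|n| = √(1 + 16 + 9) = √26, so the distance is |11|/√26 = 11√26/26.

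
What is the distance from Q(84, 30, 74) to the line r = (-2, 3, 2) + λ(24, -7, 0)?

Direction vector d = (24, -7, 0).
AP = (86, 27, 72), and AP × d = (504, 1728, -1250).
|AP × d|² = 4802500 and |d|² = 625, so the distance is √(4802500/625) = √7684 = 2√1921.

2√1921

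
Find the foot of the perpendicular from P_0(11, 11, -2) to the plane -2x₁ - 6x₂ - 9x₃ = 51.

(9, 5, -11)

The perpendicular from P_0 has direction n = (-2, -6, -9): r = (11, 11, -2) + t(-2, -6, -9).
Substitute into the plane: n·(P_0 + tn) = 51 gives -70 + 121t = 51, so t = 1.
Foot = (11, 11, -2) + 1·(-2, -6, -9) = (9, 5, -11).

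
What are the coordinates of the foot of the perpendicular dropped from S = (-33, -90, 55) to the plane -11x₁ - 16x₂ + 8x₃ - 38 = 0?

(22, -10, 15)

n = (-11, -16, 8), |n|² = 441, and n·S − 38 = 2205.
t = 2205/441 = 5, so the foot is S − t·n = (-33, -90, 55) − 5·(-11, -16, 8) = (22, -10, 15).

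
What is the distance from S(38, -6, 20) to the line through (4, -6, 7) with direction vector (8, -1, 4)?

√29

Direction vector d = (8, -1, 4).
AP = (34, 0, 13), and AP × d = (13, -32, -34).
|AP × d|² = 2349 and |d|² = 81, so the distance is √(2349/81) = √29.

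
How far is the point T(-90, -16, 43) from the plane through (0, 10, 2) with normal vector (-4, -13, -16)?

2

The plane has equation n·(r − (0, 10, 2)) = 0, i.e. n·r = -162.
Then n·(-90, -16, 43) - (-162) = 42.
|n| = √(16 + 169 + 256) = 21, so the distance is |42|/21 = 2.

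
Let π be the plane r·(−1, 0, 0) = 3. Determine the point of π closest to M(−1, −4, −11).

(-3, -4, -11)

n = (−1, 0, 0), |n|² = 1, and n·M − 3 = -2.
t = -2/1 = -2, so the foot is M − t·n = (−1, −4, −11) − (-2)·(−1, 0, 0) = (−3, −4, −11).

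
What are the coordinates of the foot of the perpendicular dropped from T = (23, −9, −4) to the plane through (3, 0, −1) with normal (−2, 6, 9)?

(21, -3, 5)

n = (−2, 6, 9), |n|² = 121, and n·T − (-15) = -121.
t = -121/121 = -1, so the foot is T − t·n = (23, −9, −4) − (-1)·(−2, 6, 9) = (21, −3, 5).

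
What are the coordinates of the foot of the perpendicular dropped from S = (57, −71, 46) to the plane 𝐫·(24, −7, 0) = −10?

(-15, -50, 46)

n = (24, −7, 0), |n|² = 625, and n·S − (-10) = 1875.
t = 1875/625 = 3, so the foot is S − t·n = (57, −71, 46) − 3·(24, −7, 0) = (−15, −50, 46).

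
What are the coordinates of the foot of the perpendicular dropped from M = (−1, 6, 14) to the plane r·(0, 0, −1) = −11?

(-1, 6, 11)

The perpendicular from M has direction n = (0, 0, −1): r = (−1, 6, 14) + t(0, 0, −1).
Substitute into the plane: n·(M + tn) = -11 gives -14 + 1t = -11, so t = 3.
Foot = (−1, 6, 14) + 3·(0, 0, −1) = (−1, 6, 11).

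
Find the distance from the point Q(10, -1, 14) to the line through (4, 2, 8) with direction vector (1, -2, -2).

9

Direction vector d = (1, -2, -2).
AP = (6, -3, 6); AP·d = 0, |AP|² = 81, |d|² = 9.
distance² = |AP|² − (AP·d)²/|d|² = 81 − 0/9 = 81, so the distance is 9.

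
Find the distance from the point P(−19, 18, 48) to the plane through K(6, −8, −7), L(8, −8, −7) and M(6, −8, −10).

KL = (2, 0, 0) and KM = (0, 0, −3), so a normal is n = KL × KM = (0, 6, 0).
Then n·(−19, 18, 48) − (−48) = 156.
|n| = √(0 + 36 + 0) = 6, so the distance is |156|/6 = 26.

26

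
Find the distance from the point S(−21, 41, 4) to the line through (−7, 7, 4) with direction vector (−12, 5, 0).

26

Direction vector d = (−12, 5, 0).
AP = (−14, 34, 0); AP·d = 338, |AP|² = 1352, |d|² = 169.
distance² = |AP|² − (AP·d)²/|d|² = 1352 − 114244/169 = 676, so the distance is 26.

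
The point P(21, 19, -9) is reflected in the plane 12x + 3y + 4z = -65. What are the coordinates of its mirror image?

(-27, 7, -25)

With n = (12, 3, 4), the signed offset is (n·P − (-65))/|n|² = 338/169 = 2.
P' = P − 2t·n = (21, 19, -9) − 4·(12, 3, 4) = (-27, 7, -25).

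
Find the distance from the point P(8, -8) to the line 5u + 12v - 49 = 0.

The normal to the line is n = (5, 12) with |n| = 13.
|n·P − 49| = |-56 − 49| = 105, so the distance is 105/13.

105/13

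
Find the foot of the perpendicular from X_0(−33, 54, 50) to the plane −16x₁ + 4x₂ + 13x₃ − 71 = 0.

n = (−16, 4, 13), |n|² = 441, and n·X_0 − 71 = 1323.
t = 1323/441 = 3, so the foot is X_0 − t·n = (−33, 54, 50) − 3·(−16, 4, 13) = (15, 42, 11).

(15, 42, 11)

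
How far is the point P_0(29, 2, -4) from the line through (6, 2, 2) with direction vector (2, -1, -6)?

Direction vector d = (2, -1, -6).
AP = (23, 0, -6), and AP × d = (-6, 126, -23).
|AP × d|² = 16441 and |d|² = 41, so the distance is √(16441/41) = √401.

√401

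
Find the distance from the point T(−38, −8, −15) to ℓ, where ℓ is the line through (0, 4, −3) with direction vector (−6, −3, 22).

Direction vector d = (−6, −3, 22).
AP = (−38, −12, −12); AP·d = 0, |AP|² = 1732, |d|² = 529.
distance² = |AP|² − (AP·d)²/|d|² = 1732 − 0/529 = 1732, so the distance is 2√433.

2√433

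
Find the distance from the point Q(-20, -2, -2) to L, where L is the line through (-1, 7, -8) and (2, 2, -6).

√478

A direction vector is d = (3, -5, 2).
AP = (-19, -9, 6), and AP × d = (12, 56, 122).
|AP × d|² = 18164 and |d|² = 38, so the distance is √(18164/38) = √478.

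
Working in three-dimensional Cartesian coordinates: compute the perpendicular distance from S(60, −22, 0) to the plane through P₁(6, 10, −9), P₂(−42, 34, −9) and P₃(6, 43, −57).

P₁P₂ = (−48, 24, 0) and P₁P₃ = (0, 33, −48), so a normal is n = P₁P₂ × P₁P₃ = (−1152, −2304, −1584).
Then n·(60, −22, 0) − (−15696) = −2736.
|n| = √(1327104 + 5308416 + 2509056) = 3024, so the distance is |-2736|/3024 = 19/21.

19/21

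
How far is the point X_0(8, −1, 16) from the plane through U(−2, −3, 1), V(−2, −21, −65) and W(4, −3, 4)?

16/23

UV = (0, −18, −66) and UW = (6, 0, 3), so a normal is n = UV × UW = (−54, −396, 108).
Then n·(8, −1, 16) − 1404 = 288.
|n| = √(2916 + 156816 + 11664) = 414, so the distance is |288|/414 = 16/23.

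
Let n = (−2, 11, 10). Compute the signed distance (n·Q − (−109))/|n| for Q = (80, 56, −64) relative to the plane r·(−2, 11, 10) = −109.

-5

n·Q − (-109) = -75.
|n| = 15, so the signed distance is -75/15 = -5.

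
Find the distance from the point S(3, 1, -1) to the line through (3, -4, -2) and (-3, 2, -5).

√17

A direction vector is d = (-6, 6, -3).
AP = (0, 5, 1), and AP × d = (-21, -6, 30).
|AP × d|² = 1377 and |d|² = 81, so the distance is √(1377/81) = √17.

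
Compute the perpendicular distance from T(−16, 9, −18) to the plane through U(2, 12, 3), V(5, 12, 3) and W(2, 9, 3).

UV = (3, 0, 0) and UW = (0, −3, 0), so a normal is n = UV × UW = (0, 0, −9).
Then n·(−16, 9, −18) − (−27) = 189.
|n| = √(0 + 0 + 81) = 9, so the distance is |189|/9 = 21.

21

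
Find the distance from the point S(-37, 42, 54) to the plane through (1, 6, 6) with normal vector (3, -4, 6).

The plane has equation n·(r − (1, 6, 6)) = 0, i.e. n·r = 15.
Then n·(-37, 42, 54) - 15 = 30.
|n| = √(9 + 16 + 36) = √61, so the distance is |30|/√61 = 30/√61.

30√61/61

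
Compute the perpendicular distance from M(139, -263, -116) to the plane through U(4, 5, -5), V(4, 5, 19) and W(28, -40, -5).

UV = (0, 0, 24) and UW = (24, -45, 0), so a normal is n = UV × UW = (1080, 576, 0).
d = |1080·139 + 576·(-263) − 7200| / √(1166400 + 331776 + 0) = |-8568| / 1224 = 7.

7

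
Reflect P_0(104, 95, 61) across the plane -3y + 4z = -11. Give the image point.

(104, 439/5, 353/5)

n = (0, -3, 4), |n|² = 25, n·P_0 − (-11) = -30, so t = -30/25 = -6/5.
Foot F = P_0 − (-6/5)·n = (104, 457/5, 329/5); the reflection is 2F − P_0 = (104, 439/5, 353/5).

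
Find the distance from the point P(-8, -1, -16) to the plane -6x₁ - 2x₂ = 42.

4/√10

Normal vector n = (-6, -2, 0), and n·(-8, -1, -16) - 42 = 8.
|n| = √(36 + 4 + 0) = 2√10, so the distance is |8|/(2√10) = 4/√10.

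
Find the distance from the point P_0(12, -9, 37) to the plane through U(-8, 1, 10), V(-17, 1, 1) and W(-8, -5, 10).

UV = (-9, 0, -9) and UW = (0, -6, 0), so a normal is n = UV × UW = (-54, 0, 54).
n = (-54, 0, 54); n·P − 972 = 378; |n| = 54√2; distance = 378/(54√2) = 7/√2.

7√2/2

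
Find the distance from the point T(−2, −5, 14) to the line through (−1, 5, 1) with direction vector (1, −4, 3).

Direction vector d = (1, −4, 3).
AP = (−1, −10, 13); AP·d = 78, |AP|² = 270, |d|² = 26.
distance² = |AP|² − (AP·d)²/|d|² = 270 − 6084/26 = 36, so the distance is 6.

6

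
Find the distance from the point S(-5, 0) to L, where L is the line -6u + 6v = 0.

5/√2

The normal to the line is n = (-6, 6) with |n| = 6√2.
|n·S − 0| = |30 − 0| = 30, so the distance is 30/(6√2) = 5/√2.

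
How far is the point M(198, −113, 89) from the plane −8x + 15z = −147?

6

Normal vector n = (−8, 0, 15), and n·(198, −113, 89) − (−147) = −102.
|n| = √(64 + 0 + 225) = 17, so the distance is |-102|/17 = 6.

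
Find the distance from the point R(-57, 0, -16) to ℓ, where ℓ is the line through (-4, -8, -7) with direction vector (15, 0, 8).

√353

Direction vector d = (15, 0, 8).
AP = (-53, 8, -9); AP·d = -867, |AP|² = 2954, |d|² = 289.
distance² = |AP|² − (AP·d)²/|d|² = 2954 − 751689/289 = 353, so the distance is √353.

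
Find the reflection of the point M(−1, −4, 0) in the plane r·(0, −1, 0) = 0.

With n = (0, −1, 0), the signed offset is (n·M − 0)/|n|² = 4/1 = 4.
M' = M − 2t·n = (−1, −4, 0) − 8·(0, −1, 0) = (−1, 4, 0).

(-1, 4, 0)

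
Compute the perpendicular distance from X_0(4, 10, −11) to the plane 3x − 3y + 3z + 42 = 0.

d = |3·4 + (-3)·10 + 3·(-11) − (-42)| / √(9 + 9 + 9) = |-9| / (3√3) = √3.

√3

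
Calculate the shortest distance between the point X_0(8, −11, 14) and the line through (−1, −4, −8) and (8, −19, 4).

2√41

A direction vector is d = (9, −15, 12).
AP = (9, −7, 22); AP·d = 450, |AP|² = 614, |d|² = 450.
distance² = |AP|² − (AP·d)²/|d|² = 614 − 202500/450 = 164, so the distance is 2√41.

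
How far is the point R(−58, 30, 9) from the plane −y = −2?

d = |(-1)·30 − (-2)| / √(0 + 1 + 0) = |-28| / 1 = 28.

28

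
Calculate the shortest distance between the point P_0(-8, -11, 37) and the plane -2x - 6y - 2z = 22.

7/√11

d = |(-2)·(-8) + (-6)·(-11) + (-2)·37 − 22| / √(4 + 36 + 4) = |-14| / (2√11) = 7/√11.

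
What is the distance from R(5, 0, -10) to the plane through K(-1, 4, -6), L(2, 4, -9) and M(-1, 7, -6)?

√2

KL = (3, 0, -3) and KM = (0, 3, 0), so a normal is n = KL × KM = (9, 0, 9).
Then n·(5, 0, -10) - (-63) = 18.
|n| = √(81 + 0 + 81) = 9√2, so the distance is |18|/(9√2) = √2.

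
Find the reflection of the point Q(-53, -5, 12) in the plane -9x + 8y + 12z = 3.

With n = (-9, 8, 12), the signed offset is (n·Q − 3)/|n|² = 578/289 = 2.
Q' = Q − 2t·n = (-53, -5, 12) − 4·(-9, 8, 12) = (-17, -37, -36).

(-17, -37, -36)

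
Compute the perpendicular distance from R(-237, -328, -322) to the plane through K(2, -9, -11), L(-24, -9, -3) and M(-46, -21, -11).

5

KL = (-26, 0, 8) and KM = (-48, -12, 0), so a normal is n = KL × KM = (96, -384, 312).
d = |96·(-237) + (-384)·(-328) + 312·(-322) − 216| / √(9216 + 147456 + 97344) = |2520| / 504 = 5.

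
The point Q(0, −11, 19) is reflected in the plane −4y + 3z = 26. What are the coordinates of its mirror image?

n = (0, −4, 3), |n|² = 25, n·Q − 26 = 75, so t = 75/25 = 3.
Foot F = Q − 3·n = (0, 1, 10); the reflection is 2F − Q = (0, 13, 1).

(0, 13, 1)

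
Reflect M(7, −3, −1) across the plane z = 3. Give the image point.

(7, -3, 7)

With n = (0, 0, 1), the signed offset is (n·M − 3)/|n|² = -4/1 = -4.
M' = M − 2t·n = (7, −3, −1) − (-8)·(0, 0, 1) = (7, −3, 7).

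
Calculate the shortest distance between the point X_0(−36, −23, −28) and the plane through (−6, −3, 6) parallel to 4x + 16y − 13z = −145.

Parallel planes share the normal n = (4, 16, −13); since (−6, −3, 6) lies on the plane, its equation is 4x + 16y − 13z = -150.
Then n·(−36, −23, −28) − (−150) = 2.
|n| = √(16 + 256 + 169) = 21, so the distance is |2|/21 = 2/21.

2/21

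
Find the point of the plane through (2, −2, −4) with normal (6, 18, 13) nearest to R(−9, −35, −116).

The perpendicular from R has direction n = (6, 18, 13): r = (−9, −35, −116) + μ(6, 18, 13).
Substitute into the plane: n·(R + μn) = -76 gives -2192 + 529μ = -76, so μ = 4.
Foot = (−9, −35, −116) + 4·(6, 18, 13) = (15, 37, −64).

(15, 37, -64)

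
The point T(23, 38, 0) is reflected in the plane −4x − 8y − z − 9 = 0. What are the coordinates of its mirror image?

With n = (−4, −8, −1), the signed offset is (n·T − 9)/|n|² = -405/81 = -5.
T' = T − 2t·n = (23, 38, 0) − (-10)·(−4, −8, −1) = (−17, −42, −10).

(-17, -42, -10)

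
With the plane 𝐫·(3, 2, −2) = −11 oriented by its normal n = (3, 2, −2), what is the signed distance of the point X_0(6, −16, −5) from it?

7/√17

n·X_0 − (-11) = 7.
|n| = √17, so the signed distance is 7/√17.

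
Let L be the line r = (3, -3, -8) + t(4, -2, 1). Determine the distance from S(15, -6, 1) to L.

3√5

Direction vector d = (4, -2, 1).
AP = (12, -3, 9); AP·d = 63, |AP|² = 234, |d|² = 21.
distance² = |AP|² − (AP·d)²/|d|² = 234 − 3969/21 = 45, so the distance is 3√5.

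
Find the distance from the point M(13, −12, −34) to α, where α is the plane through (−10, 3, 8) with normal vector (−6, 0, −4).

The plane has equation n·(r − (−10, 3, 8)) = 0, i.e. n·r = 28.
n = (−6, 0, −4); n·P − 28 = 30; |n| = 2√13; distance = 30/(2√13) = 15√13/13.

15/√13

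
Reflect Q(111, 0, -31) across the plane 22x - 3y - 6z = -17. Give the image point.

With n = (22, -3, -6), the signed offset is (n·Q − (-17))/|n|² = 2645/529 = 5.
Q' = Q − 2t·n = (111, 0, -31) − 10·(22, -3, -6) = (-109, 30, 29).

(-109, 30, 29)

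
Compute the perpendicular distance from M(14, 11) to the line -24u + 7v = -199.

d = |(-24)·14 + 7·11 − (-199)| / √(576 + 49) = |-60|/25 = 12/5.

12/5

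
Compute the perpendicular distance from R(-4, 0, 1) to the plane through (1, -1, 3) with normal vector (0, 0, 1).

2

The plane has equation n·(r − (1, -1, 3)) = 0, i.e. n·r = 3.
Then n·(-4, 0, 1) - 3 = -2.
|n| = √(0 + 0 + 1) = 1, so the distance is |-2|/1 = 2.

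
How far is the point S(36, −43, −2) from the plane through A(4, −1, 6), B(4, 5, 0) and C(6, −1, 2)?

AB = (0, 6, −6) and AC = (2, 0, −4), so a normal is n = AB × AC = (−24, −12, −12).
n = (−24, −12, −12); n·P − (-156) = -168; |n| = 12√6; distance = 168/(12√6) = 14/√6.

14/√6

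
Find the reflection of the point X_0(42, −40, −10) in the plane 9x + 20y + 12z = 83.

With n = (9, 20, 12), the signed offset is (n·X_0 − 83)/|n|² = -625/625 = -1.
X_0' = X_0 − 2t·n = (42, −40, −10) − (-2)·(9, 20, 12) = (60, 0, 14).

(60, 0, 14)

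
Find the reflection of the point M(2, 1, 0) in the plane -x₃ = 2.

(2, 1, -4)

n = (0, 0, -1), |n|² = 1, n·M − 2 = -2, so t = -2/1 = -2.
Foot F = M − (-2)·n = (2, 1, -2); the reflection is 2F − M = (2, 1, -4).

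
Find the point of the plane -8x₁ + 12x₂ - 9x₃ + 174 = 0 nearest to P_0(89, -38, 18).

(57, 10, -18)

The perpendicular from P_0 has direction n = (-8, 12, -9): r = (89, -38, 18) + t(-8, 12, -9).
Substitute into the plane: n·(P_0 + tn) = -174 gives -1330 + 289t = -174, so t = 4.
Foot = (89, -38, 18) + 4·(-8, 12, -9) = (57, 10, -18).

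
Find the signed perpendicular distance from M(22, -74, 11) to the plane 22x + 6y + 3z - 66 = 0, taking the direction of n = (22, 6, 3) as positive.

n·M − 66 = 7.
|n| = 23, so the signed distance is 7/23.

7/23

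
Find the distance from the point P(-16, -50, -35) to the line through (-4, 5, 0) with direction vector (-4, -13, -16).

5√17

Direction vector d = (-4, -13, -16).
AP = (-12, -55, -35), and AP × d = (425, -52, -64).
|AP × d|² = 187425 and |d|² = 441, so the distance is √(187425/441) = √425 = 5√17.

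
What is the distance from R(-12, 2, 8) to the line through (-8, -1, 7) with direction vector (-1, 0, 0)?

√10

Direction vector d = (-1, 0, 0).
AP = (-4, 3, 1); AP·d = 4, |AP|² = 26, |d|² = 1.
distance² = |AP|² − (AP·d)²/|d|² = 26 − 16/1 = 10, so the distance is √10.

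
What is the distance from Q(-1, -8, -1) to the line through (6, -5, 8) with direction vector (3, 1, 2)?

√13

Direction vector d = (3, 1, 2).
AP = (-7, -3, -9), and AP × d = (3, -13, 2).
|AP × d|² = 182 and |d|² = 14, so the distance is √(182/14) = √13.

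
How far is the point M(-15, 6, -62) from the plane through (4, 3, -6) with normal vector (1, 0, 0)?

The plane has equation n·(r − (4, 3, -6)) = 0, i.e. n·r = 4.
Then n·(-15, 6, -62) - 4 = -19.
|n| = √(1 + 0 + 0) = 1, so the distance is |-19|/1 = 19.

19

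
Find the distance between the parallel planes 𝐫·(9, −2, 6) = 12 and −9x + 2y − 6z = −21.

Divide the second equation by -1 to match normals: 9x − 2y + 6z = 21.
With common normal n = (9, −2, 6) (|n| = 11), the distance is |12 − 21|/|n| = 9/11.

9/11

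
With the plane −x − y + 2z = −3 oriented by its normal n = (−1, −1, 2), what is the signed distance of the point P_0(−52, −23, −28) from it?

11√6/3

n·P_0 − (-3) = 22.
|n| = √6, so the signed distance is 11√6/3.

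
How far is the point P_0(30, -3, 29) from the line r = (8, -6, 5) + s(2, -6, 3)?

3√97

Direction vector d = (2, -6, 3).
AP = (22, 3, 24); AP·d = 98, |AP|² = 1069, |d|² = 49.
distance² = |AP|² − (AP·d)²/|d|² = 1069 − 9604/49 = 873, so the distance is 3√97.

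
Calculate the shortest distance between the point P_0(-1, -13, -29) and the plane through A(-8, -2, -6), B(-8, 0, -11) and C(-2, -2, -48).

1/5

AB = (0, 2, -5) and AC = (6, 0, -42), so a normal is n = AB × AC = (-84, -30, -12).
Then n·(-1, -13, -29) - 804 = 18.
|n| = √(7056 + 900 + 144) = 90, so the distance is |18|/90 = 1/5.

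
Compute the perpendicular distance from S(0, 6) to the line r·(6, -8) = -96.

d = |6·0 + (-8)·6 − (-96)| / √(36 + 64) = |48|/10 = 24/5.

24/5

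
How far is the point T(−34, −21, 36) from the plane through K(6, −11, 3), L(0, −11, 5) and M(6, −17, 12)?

28/11

KL = (−6, 0, 2) and KM = (0, −6, 9), so a normal is n = KL × KM = (12, 54, 36).
Then n·(−34, −21, 36) − (−414) = 168.
|n| = √(144 + 2916 + 1296) = 66, so the distance is |168|/66 = 28/11.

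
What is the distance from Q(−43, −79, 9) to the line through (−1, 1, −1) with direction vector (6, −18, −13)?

2√1537

Direction vector d = (6, −18, −13).
AP = (−42, −80, 10); AP·d = 1058, |AP|² = 8264, |d|² = 529.
distance² = |AP|² − (AP·d)²/|d|² = 8264 − 1119364/529 = 6148, so the distance is 2√1537.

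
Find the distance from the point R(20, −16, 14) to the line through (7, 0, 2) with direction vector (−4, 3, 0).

Direction vector d = (−4, 3, 0).
AP = (13, −16, 12), and AP × d = (−36, −48, −25).
|AP × d|² = 4225 and |d|² = 25, so the distance is √(4225/25) = √169 = 13.

13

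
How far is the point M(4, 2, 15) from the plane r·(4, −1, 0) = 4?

10/√17

n = (4, −1, 0); n·P − 4 = 10; |n| = √17; distance = 10/√17 = 10√17/17.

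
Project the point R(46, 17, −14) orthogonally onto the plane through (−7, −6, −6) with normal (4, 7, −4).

(26, -18, 6)

The perpendicular from R has direction n = (4, 7, −4): r = (46, 17, −14) + t(4, 7, −4).
Substitute into the plane: n·(R + tn) = -46 gives 359 + 81t = -46, so t = -5.
Foot = (46, 17, −14) + (-5)·(4, 7, −4) = (26, −18, 6).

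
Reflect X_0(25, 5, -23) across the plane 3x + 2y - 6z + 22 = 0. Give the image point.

With n = (3, 2, -6), the signed offset is (n·X_0 − (-22))/|n|² = 245/49 = 5.
X_0' = X_0 − 2t·n = (25, 5, -23) − 10·(3, 2, -6) = (-5, -15, 37).

(-5, -15, 37)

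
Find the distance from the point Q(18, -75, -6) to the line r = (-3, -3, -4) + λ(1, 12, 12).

2√757

Direction vector d = (1, 12, 12).
AP = (21, -72, -2), and AP × d = (-840, -254, 324).
|AP × d|² = 875092 and |d|² = 289, so the distance is √(875092/289) = √3028 = 2√757.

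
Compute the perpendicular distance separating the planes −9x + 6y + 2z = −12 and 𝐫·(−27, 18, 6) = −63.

Divide the second equation by 3 to match normals: −9x + 6y + 2z = -21.
Both planes have normal n = (−9, 6, 2), |n| = 11. Any point on the first plane is at distance |(-21) − (-12)|/|n| = 9/11 from the second.

9/11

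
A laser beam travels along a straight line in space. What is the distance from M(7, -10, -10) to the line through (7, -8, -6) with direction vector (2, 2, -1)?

Direction vector d = (2, 2, -1).
AP = (0, -2, -4), and AP × d = (10, -8, 4).
|AP × d|² = 180 and |d|² = 9, so the distance is √(180/9) = √20 = 2√5.

2√5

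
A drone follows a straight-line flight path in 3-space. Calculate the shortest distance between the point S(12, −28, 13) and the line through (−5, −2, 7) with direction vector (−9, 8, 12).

Direction vector d = (−9, 8, 12).
AP = (17, −26, 6); AP·d = -289, |AP|² = 1001, |d|² = 289.
distance² = |AP|² − (AP·d)²/|d|² = 1001 − 83521/289 = 712, so the distance is 2√178.

2√178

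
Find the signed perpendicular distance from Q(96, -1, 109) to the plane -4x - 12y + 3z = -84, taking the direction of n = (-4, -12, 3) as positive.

3

n·Q − (-84) = 39.
|n| = 13, so the signed distance is 39/13 = 3.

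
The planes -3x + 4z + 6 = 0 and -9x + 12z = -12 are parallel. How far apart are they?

Divide the second equation by 3 to match normals: -3x + 4z = -4.
Both planes have normal n = (-3, 0, 4), |n| = 5. Any point on the first plane is at distance |(-4) − (-6)|/|n| = 2/5 from the second.

2/5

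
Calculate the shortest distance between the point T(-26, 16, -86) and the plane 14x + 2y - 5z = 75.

d = |14·(-26) + 2·16 + (-5)·(-86) − 75| / √(196 + 4 + 25) = |23| / 15 = 23/15.

23/15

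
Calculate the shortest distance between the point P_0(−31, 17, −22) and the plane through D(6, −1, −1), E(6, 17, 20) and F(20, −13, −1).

30/11

DE = (0, 18, 21) and DF = (14, −12, 0), so a normal is n = DE × DF = (252, 294, −252).
Then n·(−31, 17, −22) − 1470 = 1260.
|n| = √(63504 + 86436 + 63504) = 462, so the distance is |1260|/462 = 30/11.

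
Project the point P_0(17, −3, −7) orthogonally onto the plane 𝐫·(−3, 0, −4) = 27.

The perpendicular from P_0 has direction n = (−3, 0, −4): r = (17, −3, −7) + λ(−3, 0, −4).
Substitute into the plane: n·(P_0 + λn) = 27 gives -23 + 25λ = 27, so λ = 2.
Foot = (17, −3, −7) + 2·(−3, 0, −4) = (11, −3, −15).

(11, -3, -15)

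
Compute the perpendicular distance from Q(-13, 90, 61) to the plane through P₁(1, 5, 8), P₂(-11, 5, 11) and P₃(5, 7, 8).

P₁P₂ = (-12, 0, 3) and P₁P₃ = (4, 2, 0), so a normal is n = P₁P₂ × P₁P₃ = (-6, 12, -24).
Then n·(-13, 90, 61) - (-138) = -168.
|n| = √(36 + 144 + 576) = 6√21, so the distance is |-168|/(6√21) = 4√21/3.

28/√21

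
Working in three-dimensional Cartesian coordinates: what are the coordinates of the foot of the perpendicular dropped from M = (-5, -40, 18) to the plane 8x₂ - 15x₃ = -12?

(-5, -24, -12)

The perpendicular from M has direction n = (0, 8, -15): r = (-5, -40, 18) + λ(0, 8, -15).
Substitute into the plane: n·(M + λn) = -12 gives -590 + 289λ = -12, so λ = 2.
Foot = (-5, -40, 18) + 2·(0, 8, -15) = (-5, -24, -12).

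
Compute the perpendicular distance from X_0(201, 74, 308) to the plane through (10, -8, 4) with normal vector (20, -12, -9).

The plane has equation n·(r − (10, -8, 4)) = 0, i.e. n·r = 260.
Then n·(201, 74, 308) - 260 = 100.
|n| = √(400 + 144 + 81) = 25, so the distance is |100|/25 = 4.

4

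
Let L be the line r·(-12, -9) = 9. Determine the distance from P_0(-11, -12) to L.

The normal to the line is n = (-12, -9) with |n| = 15.
|n·P_0 − 9| = |240 − 9| = 231, so the distance is 231/15 = 77/5.

77/5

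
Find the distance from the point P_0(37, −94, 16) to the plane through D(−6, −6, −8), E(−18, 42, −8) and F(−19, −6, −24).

8/7

DE = (−12, 48, 0) and DF = (−13, 0, −16), so a normal is n = DE × DF = (−768, −192, 624).
Then n·(37, −94, 16) − 768 = −1152.
|n| = √(589824 + 36864 + 389376) = 1008, so the distance is |-1152|/1008 = 8/7.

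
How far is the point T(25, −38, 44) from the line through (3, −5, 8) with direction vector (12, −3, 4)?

2√337

Direction vector d = (12, −3, 4).
AP = (22, −33, 36), and AP × d = (−24, 344, 330).
|AP × d|² = 227812 and |d|² = 169, so the distance is √(227812/169) = √1348 = 2√337.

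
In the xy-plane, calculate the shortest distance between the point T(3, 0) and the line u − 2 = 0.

1

The normal to the line is n = (1, 0) with |n| = 1.
|n·T − 2| = |3 − 2| = 1, so the distance is 1/1 = 1.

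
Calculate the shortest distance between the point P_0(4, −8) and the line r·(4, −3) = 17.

23/5

d = |4·4 + (-3)·(-8) − 17| / √(16 + 9) = |23|/5 = 23/5.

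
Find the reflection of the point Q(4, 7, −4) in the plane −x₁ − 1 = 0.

n = (−1, 0, 0), |n|² = 1, n·Q − 1 = -5, so t = -5/1 = -5.
Foot F = Q − (-5)·n = (−1, 7, −4); the reflection is 2F − Q = (−6, 7, −4).

(-6, 7, -4)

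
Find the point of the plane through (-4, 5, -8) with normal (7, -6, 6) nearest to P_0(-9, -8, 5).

n = (7, -6, 6), |n|² = 121, and n·P_0 − (-106) = 121.
t = 121/121 = 1, so the foot is P_0 − t·n = (-9, -8, 5) − 1·(7, -6, 6) = (-16, -2, -1).

(-16, -2, -1)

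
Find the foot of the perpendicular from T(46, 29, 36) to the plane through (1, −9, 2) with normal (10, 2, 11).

The perpendicular from T has direction n = (10, 2, 11): r = (46, 29, 36) + t(10, 2, 11).
Substitute into the plane: n·(T + tn) = 14 gives 914 + 225t = 14, so t = -4.
Foot = (46, 29, 36) + (-4)·(10, 2, 11) = (6, 21, −8).

(6, 21, -8)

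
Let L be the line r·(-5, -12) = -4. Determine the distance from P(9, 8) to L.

d = |(-5)·9 + (-12)·8 − (-4)| / √(25 + 144) = |-137|/13 = 137/13.

137/13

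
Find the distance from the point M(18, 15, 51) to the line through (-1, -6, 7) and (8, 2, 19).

√137

A direction vector is d = (9, 8, 12).
AP = (19, 21, 44); AP·d = 867, |AP|² = 2738, |d|² = 289.
distance² = |AP|² − (AP·d)²/|d|² = 2738 − 751689/289 = 137, so the distance is √137.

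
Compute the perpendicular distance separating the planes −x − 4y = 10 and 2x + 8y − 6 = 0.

Divide the second equation by -2 to match normals: −x − 4y = -3.
With common normal n = (−1, −4, 0) (|n| = √17), the distance is |10 − (-3)|/|n| = 13/√17 = 13√17/17.

13√17/17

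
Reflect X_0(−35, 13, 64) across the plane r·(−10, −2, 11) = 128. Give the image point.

(45, 29, -24)

n = (−10, −2, 11), |n|² = 225, n·X_0 − 128 = 900, so t = 900/225 = 4.
Foot F = X_0 − 4·n = (5, 21, 20); the reflection is 2F − X_0 = (45, 29, −24).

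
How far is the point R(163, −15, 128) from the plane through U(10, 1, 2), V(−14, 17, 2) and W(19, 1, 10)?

UV = (−24, 16, 0) and UW = (9, 0, 8), so a normal is n = UV × UW = (128, 192, −144).
Then n·(163, −15, 128) − 1184 = −1632.
|n| = √(16384 + 36864 + 20736) = 272, so the distance is |-1632|/272 = 6.

6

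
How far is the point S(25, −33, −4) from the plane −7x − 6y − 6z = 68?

d = |(-7)·25 + (-6)·(-33) + (-6)·(-4) − 68| / √(49 + 36 + 36) = |-21| / 11 = 21/11.

21/11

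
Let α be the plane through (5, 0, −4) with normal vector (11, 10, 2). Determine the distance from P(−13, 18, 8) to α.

2/5

The plane has equation n·(r − (5, 0, −4)) = 0, i.e. n·r = 47.
d = |11·(-13) + 10·18 + 2·8 − 47| / √(121 + 100 + 4) = |6| / 15 = 2/5.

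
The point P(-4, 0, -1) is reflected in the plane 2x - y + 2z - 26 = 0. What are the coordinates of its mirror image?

n = (2, -1, 2), |n|² = 9, n·P − 26 = -36, so t = -36/9 = -4.
Foot F = P − (-4)·n = (4, -4, 7); the reflection is 2F − P = (12, -8, 15).

(12, -8, 15)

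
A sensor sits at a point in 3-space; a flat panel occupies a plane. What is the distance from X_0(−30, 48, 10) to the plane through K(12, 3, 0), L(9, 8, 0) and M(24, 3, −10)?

15/√70

KL = (−3, 5, 0) and KM = (12, 0, −10), so a normal is n = KL × KM = (−50, −30, −60).
Then n·(−30, 48, 10) − (−690) = 150.
|n| = √(2500 + 900 + 3600) = 10√70, so the distance is |150|/(10√70) = 15/√70.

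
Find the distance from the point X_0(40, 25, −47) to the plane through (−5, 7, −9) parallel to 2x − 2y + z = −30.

Parallel planes share the normal n = (2, −2, 1); since (−5, 7, −9) lies on the plane, its equation is 2x − 2y + z = -33.
d = |2·40 + (-2)·25 + 1·(-47) − (-33)| / √(4 + 4 + 1) = |16| / 3 = 16/3.

16/3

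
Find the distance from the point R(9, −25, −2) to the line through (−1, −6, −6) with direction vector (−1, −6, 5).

√229

Direction vector d = (−1, −6, 5).
AP = (10, −19, 4); AP·d = 124, |AP|² = 477, |d|² = 62.
distance² = |AP|² − (AP·d)²/|d|² = 477 − 15376/62 = 229, so the distance is √229.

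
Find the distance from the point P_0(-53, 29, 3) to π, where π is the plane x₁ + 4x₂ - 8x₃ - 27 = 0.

4/3

n = (1, 4, -8); n·P − 27 = 12; |n| = 9; distance = 12/9 = 4/3.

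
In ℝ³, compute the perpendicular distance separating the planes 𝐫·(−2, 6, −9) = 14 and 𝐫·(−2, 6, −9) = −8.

With common normal n = (−2, 6, −9) (|n| = 11), the distance is |14 − (-8)|/|n| = 22/11 = 2.

2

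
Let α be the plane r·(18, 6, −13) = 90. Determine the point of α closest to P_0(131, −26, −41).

n = (18, 6, −13), |n|² = 529, and n·P_0 − 90 = 2645.
t = 2645/529 = 5, so the foot is P_0 − t·n = (131, −26, −41) − 5·(18, 6, −13) = (41, −56, 24).

(41, -56, 24)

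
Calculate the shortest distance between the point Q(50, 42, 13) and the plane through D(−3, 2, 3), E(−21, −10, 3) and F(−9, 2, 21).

DE = (−18, −12, 0) and DF = (−6, 0, 18), so a normal is n = DE × DF = (−216, 324, −72).
d = |(-216)·50 + 324·42 + (-72)·13 − 1080| / √(46656 + 104976 + 5184) = |792| / 396 = 2.

2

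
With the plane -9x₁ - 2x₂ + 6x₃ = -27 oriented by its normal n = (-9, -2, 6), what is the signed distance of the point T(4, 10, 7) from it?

13/11

n·T − (-27) = 13.
|n| = 11, so the signed distance is 13/11.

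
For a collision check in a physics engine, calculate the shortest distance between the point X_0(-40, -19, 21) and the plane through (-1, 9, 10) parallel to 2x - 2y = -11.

11/√2

Parallel planes share the normal n = (2, -2, 0); since (-1, 9, 10) lies on the plane, its equation is 2x - 2y = -20.
Then n·(-40, -19, 21) - (-20) = -22.
|n| = √(4 + 4 + 0) = 2√2, so the distance is |-22|/(2√2) = 11/√2.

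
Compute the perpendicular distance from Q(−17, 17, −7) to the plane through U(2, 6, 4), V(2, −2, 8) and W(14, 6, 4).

UV = (0, −8, 4) and UW = (12, 0, 0), so a normal is n = UV × UW = (0, 48, 96).
Then n·(−17, 17, −7) − 672 = −528.
|n| = √(0 + 2304 + 9216) = 48√5, so the distance is |-528|/(48√5) = 11/√5.

11√5/5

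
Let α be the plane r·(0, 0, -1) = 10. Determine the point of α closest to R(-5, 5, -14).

n = (0, 0, -1), |n|² = 1, and n·R − 10 = 4.
t = 4/1 = 4, so the foot is R − t·n = (-5, 5, -14) − 4·(0, 0, -1) = (-5, 5, -10).

(-5, 5, -10)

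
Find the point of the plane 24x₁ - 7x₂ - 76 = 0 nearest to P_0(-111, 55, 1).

The perpendicular from P_0 has direction n = (24, -7, 0): r = (-111, 55, 1) + μ(24, -7, 0).
Substitute into the plane: n·(P_0 + μn) = 76 gives -3049 + 625μ = 76, so μ = 5.
Foot = (-111, 55, 1) + 5·(24, -7, 0) = (9, 20, 1).

(9, 20, 1)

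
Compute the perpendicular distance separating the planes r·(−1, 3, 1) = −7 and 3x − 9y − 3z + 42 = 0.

Divide the second equation by -3 to match normals: −x + 3y + z = 14.
With common normal n = (−1, 3, 1) (|n| = √11), the distance is |(-7) − 14|/|n| = 21/√11.

21√11/11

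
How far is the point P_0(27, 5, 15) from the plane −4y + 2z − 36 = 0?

n = (0, −4, 2); n·P − 36 = -26; |n| = 2√5; distance = 26/(2√5) = 13√5/5.

13√5/5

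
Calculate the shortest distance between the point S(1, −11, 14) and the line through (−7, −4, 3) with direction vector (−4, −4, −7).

Direction vector d = (−4, −4, −7).
AP = (8, −7, 11); AP·d = -81, |AP|² = 234, |d|² = 81.
distance² = |AP|² − (AP·d)²/|d|² = 234 − 6561/81 = 153, so the distance is 3√17.

3√17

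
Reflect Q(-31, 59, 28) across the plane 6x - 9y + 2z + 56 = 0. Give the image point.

n = (6, -9, 2), |n|² = 121, n·Q − (-56) = -605, so t = -605/121 = -5.
Foot F = Q − (-5)·n = (-1, 14, 38); the reflection is 2F − Q = (29, -31, 48).

(29, -31, 48)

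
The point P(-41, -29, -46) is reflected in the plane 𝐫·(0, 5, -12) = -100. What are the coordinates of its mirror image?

(-41, -59, 26)

n = (0, 5, -12), |n|² = 169, n·P − (-100) = 507, so t = 507/169 = 3.
Foot F = P − 3·n = (-41, -44, -10); the reflection is 2F − P = (-41, -59, 26).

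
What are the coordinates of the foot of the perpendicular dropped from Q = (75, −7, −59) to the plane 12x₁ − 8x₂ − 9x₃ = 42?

(15, 33, -14)

The perpendicular from Q has direction n = (12, −8, −9): r = (75, −7, −59) + μ(12, −8, −9).
Substitute into the plane: n·(Q + μn) = 42 gives 1487 + 289μ = 42, so μ = -5.
Foot = (75, −7, −59) + (-5)·(12, −8, −9) = (15, 33, −14).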